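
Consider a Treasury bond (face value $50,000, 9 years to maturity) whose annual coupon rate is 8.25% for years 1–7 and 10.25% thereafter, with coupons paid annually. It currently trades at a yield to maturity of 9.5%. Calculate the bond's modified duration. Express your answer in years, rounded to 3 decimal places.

6.056 years

Periodic yield y = 0.095. First find Macaulay duration:
  t   CF        PV=CF/(1+0.095)^t    t·PV
  1     4,125.00     3,767.1233     3,767.1233
  2     4,125.00     3,440.2952     6,880.5905
  3     4,125.00     3,141.8221     9,425.4664
  4     4,125.00     2,869.2440    11,476.9758
  5     4,125.00     2,620.3141    13,101.5706
  6     4,125.00     2,392.9809    14,357.8856
  7     4,125.00     2,185.3707    15,297.5950
  8     5,125.00     2,479.5959    19,836.7675
  9    55,125.00    24,356.8729   219,211.8561
  Σ                 47,253.6192   313,355.8308
P = 47,253.6192; Macaulay duration = 313,355.8308 / 47,253.6192 = 6.63136 years.
Modified duration = D_Mac / (1 + y) = 6.63136 / 1.095 = 6.05604 years.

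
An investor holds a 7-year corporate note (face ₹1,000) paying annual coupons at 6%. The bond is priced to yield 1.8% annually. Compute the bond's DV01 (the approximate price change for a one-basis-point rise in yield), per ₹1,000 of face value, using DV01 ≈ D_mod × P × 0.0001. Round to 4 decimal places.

Periodic yield y = 0.018.
  t   CF        PV=CF/(1+0.018)^t    t·PV
  1        60.00        58.9391        58.9391
  2        60.00        57.8970       115.7939
  3        60.00        56.8732       170.6197
  4        60.00        55.8676       223.4705
  5        60.00        54.8798       274.3989
  6        60.00        53.9094       323.4565
  7     1,060.00       935.5595     6,548.9166
  Σ                  1,273.9256     7,715.5951
P = 1,273.9256; D_Mac = 6.05655 yrs; D_mod = 5.94946 yrs.
DV01 ≈ 5.94946 × 1,273.9256 × 0.0001 = 0.757917.

₹0.7579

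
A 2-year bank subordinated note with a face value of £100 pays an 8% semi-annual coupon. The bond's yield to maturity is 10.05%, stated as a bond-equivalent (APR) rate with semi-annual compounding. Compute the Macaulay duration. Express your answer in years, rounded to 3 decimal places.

Periodic yield y = 0.05025. Discount each cash flow and weight by its period:
  t   CF        PV=CF/(1+0.05025)^t    t·PV
  1         4.00         3.8086         3.8086
  2         4.00         3.6264         7.2528
  3         4.00         3.4529        10.3587
  4       104.00        85.4796       341.9185
  Σ                     96.3675       363.3385
Price P = Σ PV = 96.3675.
Macaulay duration = Σ(t·PV) / P = 363.3385 / 96.3675 = 3.77034 half-year periods.
In years: 3.77034 / 2 = 1.88517 years.

1.885 years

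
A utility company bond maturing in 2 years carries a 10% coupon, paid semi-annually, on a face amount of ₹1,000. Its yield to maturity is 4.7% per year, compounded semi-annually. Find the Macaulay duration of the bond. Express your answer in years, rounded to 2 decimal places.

Periodic yield y = 0.0235. Discount each cash flow and weight by its period:
  t   CF        PV=CF/(1+0.0235)^t    t·PV
  1        50.00        48.8520        48.8520
  2        50.00        47.7303        95.4606
  3        50.00        46.6344       139.9032
  4     1,050.00       956.8369     3,827.3476
  Σ                  1,100.0536     4,111.5634
Price P = Σ PV = 1,100.0536.
Macaulay duration = Σ(t·PV) / P = 4,111.5634 / 1,100.0536 = 3.73760 half-year periods.
In years: 3.73760 / 2 = 1.86880 years.

1.87 years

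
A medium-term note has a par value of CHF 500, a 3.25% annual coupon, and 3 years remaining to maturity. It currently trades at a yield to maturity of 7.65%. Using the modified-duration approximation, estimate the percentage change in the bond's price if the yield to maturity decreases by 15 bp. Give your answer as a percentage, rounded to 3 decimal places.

Periodic yield y = 0.0765. Modified duration first:
  t   CF        PV=CF/(1+0.0765)^t    t·PV
  1        16.25        15.0952        15.0952
  2        16.25        14.0225        28.0450
  3       516.25       413.8262     1,241.4785
  Σ                    442.9439     1,284.6187
P = 442.9439; D_Mac = 2.90018 yrs; D_mod = 2.90018/(1+0.0765) = 2.69409 yrs.
ΔP/P ≈ -D_mod · Δy = -2.69409 × (-0.0015) = +0.004041 = +0.4041%.

+0.404%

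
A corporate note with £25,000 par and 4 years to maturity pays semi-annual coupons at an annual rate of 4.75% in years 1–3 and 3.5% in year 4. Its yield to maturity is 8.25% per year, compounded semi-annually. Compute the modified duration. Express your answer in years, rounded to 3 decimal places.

Periodic yield y = 0.04125. First find Macaulay duration:
  t   CF        PV=CF/(1+0.04125)^t    t·PV
  1       593.75       570.2281       570.2281
  2       593.75       547.6380     1,095.2760
  3       593.75       525.9429     1,577.8286
  4       593.75       505.1072     2,020.4288
  5       593.75       485.0970     2,425.4848
  6       593.75       465.8794     2,795.2766
  7       437.50       329.6803     2,307.7619
  8    25,437.50    18,409.1744   147,273.3949
  Σ                 21,838.7472   160,065.6798
P = 21,838.7472; Macaulay duration = 160,065.6798 / 21,838.7472 = 7.32944 half-year periods = 3.66472 years.
Modified duration = D_Mac / (1 + y) = 3.66472 / 1.04125 = 3.51954 years.

3.520 years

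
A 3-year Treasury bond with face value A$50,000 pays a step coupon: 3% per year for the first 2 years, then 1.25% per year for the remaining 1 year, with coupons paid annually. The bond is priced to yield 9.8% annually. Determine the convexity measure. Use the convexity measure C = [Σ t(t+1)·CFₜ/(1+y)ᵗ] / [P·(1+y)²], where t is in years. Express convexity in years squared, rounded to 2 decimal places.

With y = 0.098:
  t   CF        PV=CF/(1+0.098)^t    t·PV        t(t+1)·PV
  1     1,500.00     1,366.1202     1,366.1202       2,732.2404
  2     1,500.00     1,244.1896     2,488.3793       7,465.1378
  3    50,625.00    38,243.5338   114,730.6015     458,922.4061
  Σ                 40,853.8437   118,585.1010     469,119.7844
P = 40,853.8437.
Convexity = Σ t(t+1)·PV / [P·(1+y)²] = 469,119.7844 / (40,853.8437 × 1.205604) = 9.52459.

9.52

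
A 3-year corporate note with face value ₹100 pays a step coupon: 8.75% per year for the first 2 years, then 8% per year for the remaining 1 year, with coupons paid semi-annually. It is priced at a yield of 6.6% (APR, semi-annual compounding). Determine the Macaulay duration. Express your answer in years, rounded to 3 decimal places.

Periodic yield y = 0.033. Discount each cash flow and weight by its period:
  t   CF        PV=CF/(1+0.033)^t    t·PV
  1        4.375         4.2352         4.2352
  2        4.375         4.0999         8.1999
  3        4.375         3.9690        11.9069
  4        4.375         3.8422        15.3687
  5        4.000         3.4006        17.0031
  6      104.000        85.5917       513.5499
  Σ                    105.1386       570.2637
Price P = Σ PV = 105.1386.
Macaulay duration = Σ(t·PV) / P = 570.2637 / 105.1386 = 5.42392 half-year periods.
In years: 5.42392 / 2 = 2.71196 years.

2.712 years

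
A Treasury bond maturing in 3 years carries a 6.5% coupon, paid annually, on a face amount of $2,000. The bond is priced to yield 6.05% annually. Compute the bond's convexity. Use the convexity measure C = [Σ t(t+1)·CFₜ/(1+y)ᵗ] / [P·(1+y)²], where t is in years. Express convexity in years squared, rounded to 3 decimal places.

With y = 0.0605:
  t   CF        PV=CF/(1+0.0605)^t    t·PV        t(t+1)·PV
  1       130.00       122.5837       122.5837         245.1674
  2       130.00       115.5905       231.1809         693.5428
  3     2,130.00     1,785.8607     5,357.5822      21,430.3286
  Σ                  2,024.0349     5,711.3468      22,369.0388
P = 2,024.0349.
Convexity = Σ t(t+1)·PV / [P·(1+y)²] = 22,369.0388 / (2,024.0349 × 1.124660) = 9.82671.

9.827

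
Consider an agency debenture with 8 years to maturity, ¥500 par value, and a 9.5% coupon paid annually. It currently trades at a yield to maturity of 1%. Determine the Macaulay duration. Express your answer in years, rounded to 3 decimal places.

6.435 years

Periodic yield y = 0.01. Discount each cash flow and weight by its year:
  t   CF        PV=CF/(1+0.01)^t    t·PV
  1        47.50        47.0297        47.0297
  2        47.50        46.5641        93.1281
  3        47.50        46.1030       138.3091
  4        47.50        45.6466       182.5863
  5        47.50        45.1946       225.9731
  6        47.50        44.7471       268.4829
  7        47.50        44.3041       310.1288
  8       547.50       505.6071     4,044.8565
  Σ                    825.1963     5,310.4944
Price P = Σ PV = 825.1963.
Macaulay duration = Σ(t·PV) / P = 5,310.4944 / 825.1963 = 6.43543 years.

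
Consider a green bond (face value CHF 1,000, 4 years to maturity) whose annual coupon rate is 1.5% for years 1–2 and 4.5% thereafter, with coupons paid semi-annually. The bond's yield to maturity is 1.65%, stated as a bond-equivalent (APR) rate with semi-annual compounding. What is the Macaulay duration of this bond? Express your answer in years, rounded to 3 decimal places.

Periodic yield y = 0.00825. Discount each cash flow and weight by its period:
  t   CF        PV=CF/(1+0.00825)^t    t·PV
  1         7.50         7.4386         7.4386
  2         7.50         7.3778        14.7555
  3         7.50         7.3174        21.9522
  4         7.50         7.2575        29.0301
  5        22.50        21.5944       107.9721
  6        22.50        21.4177       128.5063
  7        22.50        21.2425       148.6973
  8     1,022.50       957.4530     7,659.6241
  Σ                  1,051.0989     8,117.9762
Price P = Σ PV = 1,051.0989.
Macaulay duration = Σ(t·PV) / P = 8,117.9762 / 1,051.0989 = 7.72332 half-year periods.
In years: 7.72332 / 2 = 3.86166 years.

3.862 years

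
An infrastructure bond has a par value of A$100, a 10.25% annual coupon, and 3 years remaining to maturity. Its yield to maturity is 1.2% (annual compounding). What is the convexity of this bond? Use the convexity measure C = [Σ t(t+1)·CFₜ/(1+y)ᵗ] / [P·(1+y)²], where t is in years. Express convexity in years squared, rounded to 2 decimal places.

With y = 0.012:
  t   CF        PV=CF/(1+0.012)^t    t·PV        t(t+1)·PV
  1        10.25        10.1285        10.1285          20.2569
  2        10.25        10.0084        20.0167          60.0501
  3       110.25       106.3744       319.1232       1,276.4926
  Σ                    126.5112       349.2683       1,356.7997
P = 126.5112.
Convexity = Σ t(t+1)·PV / [P·(1+y)²] = 1,356.7997 / (126.5112 × 1.024144) = 10.47191.

10.47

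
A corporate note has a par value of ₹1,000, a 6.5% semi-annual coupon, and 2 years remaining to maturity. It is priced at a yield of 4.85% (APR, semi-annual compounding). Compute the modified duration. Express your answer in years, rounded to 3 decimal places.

1.864 years

Periodic yield y = 0.02425. First find Macaulay duration:
  t   CF        PV=CF/(1+0.02425)^t    t·PV
  1        32.50        31.7305        31.7305
  2        32.50        30.9793        61.9586
  3        32.50        30.2458        90.7375
  4     1,032.50       938.1368     3,752.5472
  Σ                  1,031.0924     3,936.9738
P = 1,031.0924; Macaulay duration = 3,936.9738 / 1,031.0924 = 3.81825 half-year periods = 1.90913 years.
Modified duration = D_Mac / (1 + y) = 1.90913 / 1.02425 = 1.86393 years.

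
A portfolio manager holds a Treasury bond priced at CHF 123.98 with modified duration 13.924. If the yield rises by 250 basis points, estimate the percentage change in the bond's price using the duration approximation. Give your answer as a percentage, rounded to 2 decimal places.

-34.81%

Duration approximation: ΔP/P ≈ -D_mod · Δy = -13.924 × (+0.025) = -0.348100.
As a percentage: -34.8100%.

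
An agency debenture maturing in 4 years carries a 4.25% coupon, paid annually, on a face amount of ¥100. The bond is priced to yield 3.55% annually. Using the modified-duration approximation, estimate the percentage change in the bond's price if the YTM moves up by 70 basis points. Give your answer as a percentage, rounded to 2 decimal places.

-2.55%

Periodic yield y = 0.0355. Modified duration first:
  t   CF        PV=CF/(1+0.0355)^t    t·PV
  1         4.25         4.1043         4.1043
  2         4.25         3.9636         7.9272
  3         4.25         3.8277        11.4831
  4       104.25        90.6725       362.6901
  Σ                    102.5681       386.2046
P = 102.5681; D_Mac = 3.76535 yrs; D_mod = 3.76535/(1+0.0355) = 3.63626 yrs.
ΔP/P ≈ -D_mod · Δy = -3.63626 × (+0.007) = -0.025454 = -2.5454%.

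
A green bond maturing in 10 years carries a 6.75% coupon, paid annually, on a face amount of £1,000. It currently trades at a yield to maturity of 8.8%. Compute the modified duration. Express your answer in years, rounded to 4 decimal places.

6.7885 years

Periodic yield y = 0.088. First find Macaulay duration:
  t   CF        PV=CF/(1+0.088)^t    t·PV
  1        67.50        62.0404        62.0404
  2        67.50        57.0225       114.0449
  3        67.50        52.4104       157.2311
  4        67.50        48.1713       192.6851
  5        67.50        44.2751       221.3754
  6        67.50        40.6940       244.1640
  7        67.50        37.4026       261.8180
  8        67.50        34.3774       275.0189
  9        67.50        31.5968       284.3716
  10    1,067.50       459.2815     4,592.8148
  Σ                    867.2719     6,405.5643
P = 867.2719; Macaulay duration = 6,405.5643 / 867.2719 = 7.38588 years.
Modified duration = D_Mac / (1 + y) = 7.38588 / 1.088 = 6.78849 years.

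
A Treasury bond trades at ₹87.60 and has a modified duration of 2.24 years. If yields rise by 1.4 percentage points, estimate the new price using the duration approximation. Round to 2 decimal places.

₹84.85

Duration approximation: ΔP/P ≈ -D_mod · Δy = -2.24 × (+0.014) = -0.031360.
New price ≈ 87.60 × (1 - 0.031360) = 84.852864.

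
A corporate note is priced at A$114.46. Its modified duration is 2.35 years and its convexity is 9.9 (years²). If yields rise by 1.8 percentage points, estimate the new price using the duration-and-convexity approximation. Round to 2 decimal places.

Duration effect: -D_mod·Δy = -2.35 × (+0.018) = -0.042300
Convexity effect: ½·C·(Δy)² = 0.5 × 9.9 × (0.018)² = +0.0016038
ΔP/P ≈ -0.042300 + 0.0016038 = -0.0406962
New price ≈ 114.46 × (1 - 0.0406962) = 109.801912948.

A$109.80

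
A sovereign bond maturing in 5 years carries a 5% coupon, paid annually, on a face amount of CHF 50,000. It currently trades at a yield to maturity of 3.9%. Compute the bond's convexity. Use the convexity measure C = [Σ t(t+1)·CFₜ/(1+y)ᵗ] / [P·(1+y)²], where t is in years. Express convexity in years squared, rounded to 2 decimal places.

24.53

With y = 0.039:
  t   CF        PV=CF/(1+0.039)^t    t·PV        t(t+1)·PV
  1     2,500.00     2,406.1598     2,406.1598       4,812.3195
  2     2,500.00     2,315.8419     4,631.6839      13,895.0516
  3     2,500.00     2,228.9143     6,686.7428      26,746.9713
  4     2,500.00     2,145.2495     8,580.9982      42,904.9909
  5    52,500.00    43,359.2304   216,796.1522   1,300,776.9135
  Σ                 52,455.3960   239,101.7369   1,389,136.2468
P = 52,455.3960.
Convexity = Σ t(t+1)·PV / [P·(1+y)²] = 1,389,136.2468 / (52,455.3960 × 1.079521) = 24.53147.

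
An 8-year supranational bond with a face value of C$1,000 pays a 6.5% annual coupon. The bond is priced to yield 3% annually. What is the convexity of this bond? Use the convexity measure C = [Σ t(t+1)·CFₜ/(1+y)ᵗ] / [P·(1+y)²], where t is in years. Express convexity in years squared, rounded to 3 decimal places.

With y = 0.03:
  t   CF        PV=CF/(1+0.03)^t    t·PV        t(t+1)·PV
  1        65.00        63.1068        63.1068         126.2136
  2        65.00        61.2687       122.5375         367.6124
  3        65.00        59.4842       178.4526         713.8105
  4        65.00        57.7517       231.0066       1,155.0332
  5        65.00        56.0696       280.3479       1,682.0871
  6        65.00        54.4365       326.6189       2,286.3320
  7        65.00        52.8509       369.9566       2,959.6531
  8     1,065.00       840.7208     6,725.7667      60,531.9001
  Σ                  1,245.6892     8,297.7935      69,822.6420
P = 1,245.6892.
Convexity = Σ t(t+1)·PV / [P·(1+y)²] = 69,822.6420 / (1,245.6892 × 1.060900) = 52.83383.

52.834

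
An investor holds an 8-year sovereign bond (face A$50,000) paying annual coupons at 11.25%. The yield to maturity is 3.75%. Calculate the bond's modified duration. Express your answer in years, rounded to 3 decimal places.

Periodic yield y = 0.0375. First find Macaulay duration:
  t   CF        PV=CF/(1+0.0375)^t    t·PV
  1     5,625.00     5,421.6867     5,421.6867
  2     5,625.00     5,225.7222    10,451.4443
  3     5,625.00     5,036.8406    15,110.5219
  4     5,625.00     4,854.7862    19,419.1446
  5     5,625.00     4,679.3120    23,396.5598
  6     5,625.00     4,510.1802    27,061.0812
  7     5,625.00     4,347.1616    30,430.1315
  8    55,625.00    41,434.7937   331,478.3496
  Σ                 75,510.4832   462,768.9198
P = 75,510.4832; Macaulay duration = 462,768.9198 / 75,510.4832 = 6.12854 years.
Modified duration = D_Mac / (1 + y) = 6.12854 / 1.0375 = 5.90703 years.

5.907 years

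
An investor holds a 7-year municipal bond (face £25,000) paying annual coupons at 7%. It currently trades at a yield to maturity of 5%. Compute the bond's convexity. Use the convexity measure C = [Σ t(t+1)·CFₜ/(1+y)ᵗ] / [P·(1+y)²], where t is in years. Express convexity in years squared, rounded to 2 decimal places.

With y = 0.05:
  t   CF        PV=CF/(1+0.05)^t    t·PV        t(t+1)·PV
  1     1,750.00     1,666.6667     1,666.6667       3,333.3333
  2     1,750.00     1,587.3016     3,174.6032       9,523.8095
  3     1,750.00     1,511.7158     4,535.1474      18,140.5896
  4     1,750.00     1,439.7293     5,758.9173      28,794.5866
  5     1,750.00     1,371.1708     6,855.8540      41,135.1237
  6     1,750.00     1,305.8769     7,835.2617      54,846.8317
  7    26,750.00    19,010.7256   133,075.0791   1,064,600.6325
  Σ                 27,893.1867   162,901.5292   1,220,374.9070
P = 27,893.1867.
Convexity = Σ t(t+1)·PV / [P·(1+y)²] = 1,220,374.9070 / (27,893.1867 × 1.102500) = 39.68410.

39.68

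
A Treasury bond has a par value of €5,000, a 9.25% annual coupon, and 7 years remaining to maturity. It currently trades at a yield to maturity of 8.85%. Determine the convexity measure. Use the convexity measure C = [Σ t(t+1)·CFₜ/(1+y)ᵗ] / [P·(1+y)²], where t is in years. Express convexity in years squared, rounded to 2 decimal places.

With y = 0.0885:
  t   CF        PV=CF/(1+0.0885)^t    t·PV        t(t+1)·PV
  1       462.50       424.8966       424.8966         849.7933
  2       462.50       390.3506       780.7012       2,342.1037
  3       462.50       358.6133     1,075.8400       4,303.3600
  4       462.50       329.4564     1,317.8258       6,589.1288
  5       462.50       302.6701     1,513.3507       9,080.1040
  6       462.50       278.0617     1,668.3701      11,678.5904
  7     5,462.50     3,017.1188    21,119.8319     168,958.6549
  Σ                  5,101.1677    27,900.8163     203,801.7352
P = 5,101.1677.
Convexity = Σ t(t+1)·PV / [P·(1+y)²] = 203,801.7352 / (5,101.1677 × 1.184832) = 33.71952.

33.72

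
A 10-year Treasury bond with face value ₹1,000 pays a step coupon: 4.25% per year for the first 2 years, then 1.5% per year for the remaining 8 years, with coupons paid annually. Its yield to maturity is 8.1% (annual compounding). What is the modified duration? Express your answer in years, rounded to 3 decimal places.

7.833 years

Periodic yield y = 0.081. First find Macaulay duration:
  t   CF        PV=CF/(1+0.081)^t    t·PV
  1        42.50        39.3154        39.3154
  2        42.50        36.3695        72.7390
  3        15.00        11.8745        35.6234
  4        15.00        10.9847        43.9388
  5        15.00        10.1616        50.8081
  6        15.00         9.4002        56.4012
  7        15.00         8.6958        60.8709
  8        15.00         8.0443        64.3540
  9        15.00         7.4415        66.9734
  10    1,015.00       465.8103     4,658.1032
  Σ                    608.0979     5,149.1275
P = 608.0979; Macaulay duration = 5,149.1275 / 608.0979 = 8.46760 years.
Modified duration = D_Mac / (1 + y) = 8.46760 / 1.081 = 7.83311 years.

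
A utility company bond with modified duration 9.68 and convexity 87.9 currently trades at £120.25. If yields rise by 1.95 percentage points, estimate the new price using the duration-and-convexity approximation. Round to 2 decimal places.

Duration effect: -D_mod·Δy = -9.68 × (+0.0195) = -0.188760
Convexity effect: ½·C·(Δy)² = 0.5 × 87.9 × (0.0195)² = +0.0167119875
ΔP/P ≈ -0.188760 + 0.0167119875 = -0.1720480125
New price ≈ 120.25 × (1 - 0.1720480125) = 99.561226496875.

£99.56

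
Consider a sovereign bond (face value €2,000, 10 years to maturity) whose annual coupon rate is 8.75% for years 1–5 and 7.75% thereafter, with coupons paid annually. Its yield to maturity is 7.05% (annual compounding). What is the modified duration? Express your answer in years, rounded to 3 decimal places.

Periodic yield y = 0.0705. First find Macaulay duration:
  t   CF        PV=CF/(1+0.0705)^t    t·PV
  1       175.00       163.4750       163.4750
  2       175.00       152.7090       305.4181
  3       175.00       142.6521       427.9562
  4       175.00       133.2574       533.0296
  5       175.00       124.4815       622.4073
  6       155.00       102.9939       617.9636
  7       155.00        96.2111       673.4774
  8       155.00        89.8749       718.9990
  9       155.00        83.9560       755.6039
  10    2,155.00     1,090.3867    10,903.8673
  Σ                  2,179.9976    15,722.1974
P = 2,179.9976; Macaulay duration = 15,722.1974 / 2,179.9976 = 7.21203 years.
Modified duration = D_Mac / (1 + y) = 7.21203 / 1.0705 = 6.73706 years.

6.737 years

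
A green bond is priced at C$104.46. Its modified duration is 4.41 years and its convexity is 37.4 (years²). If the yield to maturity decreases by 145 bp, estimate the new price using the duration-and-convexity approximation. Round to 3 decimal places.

Duration effect: -D_mod·Δy = -4.41 × (-0.0145) = +0.063945
Convexity effect: ½·C·(Δy)² = 0.5 × 37.4 × (-0.0145)² = +0.003931675
ΔP/P ≈ +0.063945 + 0.003931675 = +0.067876675
New price ≈ 104.46 × (1 + 0.067876675) = 111.5503974705.

C$111.550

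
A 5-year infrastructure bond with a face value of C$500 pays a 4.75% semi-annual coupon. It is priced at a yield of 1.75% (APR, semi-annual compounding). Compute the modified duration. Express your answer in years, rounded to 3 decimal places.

Periodic yield y = 0.00875. First find Macaulay duration:
  t   CF        PV=CF/(1+0.00875)^t    t·PV
  1       11.875        11.7720        11.7720
  2       11.875        11.6699        23.3398
  3       11.875        11.5687        34.7060
  4       11.875        11.4683        45.8732
  5       11.875        11.3688        56.8442
  6       11.875        11.2702        67.6213
  7       11.875        11.1725        78.2072
  8       11.875        11.0755        88.6044
  9       11.875        10.9795        98.8153
  10     511.875       469.1681     4,691.6806
  Σ                    571.5134     5,197.4640
P = 571.5134; Macaulay duration = 5,197.4640 / 571.5134 = 9.09421 half-year periods = 4.54711 years.
Modified duration = D_Mac / (1 + y) = 4.54711 / 1.00875 = 4.50766 years.

4.508 years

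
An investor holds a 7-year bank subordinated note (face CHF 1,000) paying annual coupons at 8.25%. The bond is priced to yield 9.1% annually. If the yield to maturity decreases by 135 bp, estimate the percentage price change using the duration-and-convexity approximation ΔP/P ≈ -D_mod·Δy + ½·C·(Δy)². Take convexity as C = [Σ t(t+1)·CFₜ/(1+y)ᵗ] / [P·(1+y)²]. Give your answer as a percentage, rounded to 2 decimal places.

+7.18%

With y = 0.091:
  t   CF        PV=CF/(1+0.091)^t    t·PV        t(t+1)·PV
  1        82.50        75.6187        75.6187         151.2374
  2        82.50        69.3114       138.6227         415.8682
  3        82.50        63.5301       190.5904         762.3615
  4        82.50        58.2311       232.9244       1,164.6219
  5        82.50        53.3741       266.8703       1,601.2216
  6        82.50        48.9221       293.5328       2,054.7299
  7     1,082.50       588.3756     4,118.6292      32,949.0334
  Σ                    957.3631     5,316.7885      39,099.0738
P = 957.3631; D_Mac = 5.55358 yrs; D_mod = 5.09035 yrs; C = 34.31155.
Duration effect: -5.09035 × (-0.0135) = +0.068720
Convexity effect: 0.5 × 34.31155 × (-0.0135)² = +0.0031266
ΔP/P ≈ +0.068720 + 0.0031266 = +0.071846 = +7.1846%.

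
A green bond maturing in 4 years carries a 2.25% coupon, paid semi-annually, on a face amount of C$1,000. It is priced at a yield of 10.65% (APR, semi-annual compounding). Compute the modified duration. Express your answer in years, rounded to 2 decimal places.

3.62 years

Periodic yield y = 0.05325. First find Macaulay duration:
  t   CF        PV=CF/(1+0.05325)^t    t·PV
  1        11.25        10.6812        10.6812
  2        11.25        10.1412        20.2824
  3        11.25         9.6285        28.8855
  4        11.25         9.1417        36.5668
  5        11.25         8.6795        43.3975
  6        11.25         8.2407        49.4442
  7        11.25         7.8241        54.7684
  8     1,011.25       667.7391     5,341.9126
  Σ                    732.0760     5,585.9386
P = 732.0760; Macaulay duration = 5,585.9386 / 732.0760 = 7.63027 half-year periods = 3.81514 years.
Modified duration = D_Mac / (1 + y) = 3.81514 / 1.05325 = 3.62225 years.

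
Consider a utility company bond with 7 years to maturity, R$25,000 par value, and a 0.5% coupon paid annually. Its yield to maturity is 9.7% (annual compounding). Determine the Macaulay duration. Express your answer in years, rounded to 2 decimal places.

6.85 years

Periodic yield y = 0.097. Discount each cash flow and weight by its year:
  t   CF        PV=CF/(1+0.097)^t    t·PV
  1       125.00       113.9471       113.9471
  2       125.00       103.8716       207.7432
  3       125.00        94.6870       284.0609
  4       125.00        86.3144       345.2578
  5       125.00        78.6823       393.4113
  6       125.00        71.7249       430.3497
  7    25,125.00    13,141.9460    91,993.6218
  Σ                 13,691.1733    93,768.3918
Price P = Σ PV = 13,691.1733.
Macaulay duration = Σ(t·PV) / P = 93,768.3918 / 13,691.1733 = 6.84882 years.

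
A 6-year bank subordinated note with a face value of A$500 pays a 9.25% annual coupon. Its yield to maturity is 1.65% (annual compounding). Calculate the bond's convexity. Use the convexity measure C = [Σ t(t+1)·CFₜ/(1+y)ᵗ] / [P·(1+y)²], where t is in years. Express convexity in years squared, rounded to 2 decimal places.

32.24

With y = 0.0165:
  t   CF        PV=CF/(1+0.0165)^t    t·PV        t(t+1)·PV
  1        46.25        45.4993        45.4993          90.9985
  2        46.25        44.7607        89.5214         268.5643
  3        46.25        44.0341       132.1024         528.4098
  4        46.25        43.3194       173.2775         866.3875
  5        46.25        42.6162       213.0810       1,278.4863
  6       546.25       495.1618     2,970.9709      20,796.7965
  Σ                    715.3915     3,624.4526      23,829.6429
P = 715.3915.
Convexity = Σ t(t+1)·PV / [P·(1+y)²] = 23,829.6429 / (715.3915 × 1.033272) = 32.23732.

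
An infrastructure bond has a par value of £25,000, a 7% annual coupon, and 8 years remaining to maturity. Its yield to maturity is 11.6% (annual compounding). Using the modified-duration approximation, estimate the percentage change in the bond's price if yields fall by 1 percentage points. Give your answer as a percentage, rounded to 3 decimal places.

Periodic yield y = 0.116. Modified duration first:
  t   CF        PV=CF/(1+0.116)^t    t·PV
  1     1,750.00     1,568.1004     1,568.1004
  2     1,750.00     1,405.1078     2,810.2157
  3     1,750.00     1,259.0572     3,777.1716
  4     1,750.00     1,128.1875     4,512.7499
  5     1,750.00     1,010.9207     5,054.6033
  6     1,750.00       905.8429     5,435.0574
  7     1,750.00       811.6872     5,681.8103
  8    26,750.00    11,117.5791    88,940.6331
  Σ                 19,206.4828   117,780.3416
P = 19,206.4828; D_Mac = 6.13232 yrs; D_mod = 6.13232/(1+0.116) = 5.49491 yrs.
ΔP/P ≈ -D_mod · Δy = -5.49491 × (-0.01) = +0.054949 = +5.4949%.

+5.495%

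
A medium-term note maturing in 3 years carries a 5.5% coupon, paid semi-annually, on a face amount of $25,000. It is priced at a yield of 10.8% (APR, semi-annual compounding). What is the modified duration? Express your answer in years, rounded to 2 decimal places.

2.65 years

Periodic yield y = 0.054. First find Macaulay duration:
  t   CF        PV=CF/(1+0.054)^t    t·PV
  1       687.50       652.2770       652.2770
  2       687.50       618.8587     1,237.7173
  3       687.50       587.1524     1,761.4573
  4       687.50       557.0706     2,228.2825
  5       687.50       528.5300     2,642.6500
  6    25,687.50    18,736.0559   112,416.3355
  Σ                 21,679.9447   120,938.7198
P = 21,679.9447; Macaulay duration = 120,938.7198 / 21,679.9447 = 5.57837 half-year periods = 2.78918 years.
Modified duration = D_Mac / (1 + y) = 2.78918 / 1.054 = 2.64628 years.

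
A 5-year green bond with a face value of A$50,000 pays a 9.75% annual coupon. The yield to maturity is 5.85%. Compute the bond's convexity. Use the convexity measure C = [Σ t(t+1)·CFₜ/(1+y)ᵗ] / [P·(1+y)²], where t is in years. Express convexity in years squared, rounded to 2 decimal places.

21.47

With y = 0.0585:
  t   CF        PV=CF/(1+0.0585)^t    t·PV        t(t+1)·PV
  1     4,875.00     4,605.5739     4,605.5739       9,211.1479
  2     4,875.00     4,351.0382     8,702.0764      26,106.2291
  3     4,875.00     4,110.5699    12,331.7096      49,326.8383
  4     4,875.00     3,883.3915    15,533.5658      77,667.8291
  5    54,875.00    41,297.1633   206,485.8167   1,238,914.9003
  Σ                 58,247.7368   247,658.7424   1,401,226.9447
P = 58,247.7368.
Convexity = Σ t(t+1)·PV / [P·(1+y)²] = 1,401,226.9447 / (58,247.7368 × 1.120422) = 21.47077.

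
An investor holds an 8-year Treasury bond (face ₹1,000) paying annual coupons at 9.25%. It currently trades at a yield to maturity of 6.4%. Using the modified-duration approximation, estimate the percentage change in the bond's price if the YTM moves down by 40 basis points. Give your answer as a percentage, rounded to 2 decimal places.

+2.32%

Periodic yield y = 0.064. Modified duration first:
  t   CF        PV=CF/(1+0.064)^t    t·PV
  1        92.50        86.9361        86.9361
  2        92.50        81.7069       163.4137
  3        92.50        76.7922       230.3765
  4        92.50        72.1731       288.6923
  5        92.50        67.8318       339.1592
  6        92.50        63.7517       382.5104
  7        92.50        59.9170       419.4193
  8     1,092.50       665.1023     5,320.8181
  Σ                  1,174.2110     7,231.3255
P = 1,174.2110; D_Mac = 6.15845 yrs; D_mod = 6.15845/(1+0.064) = 5.78802 yrs.
ΔP/P ≈ -D_mod · Δy = -5.78802 × (-0.004) = +0.023152 = +2.3152%.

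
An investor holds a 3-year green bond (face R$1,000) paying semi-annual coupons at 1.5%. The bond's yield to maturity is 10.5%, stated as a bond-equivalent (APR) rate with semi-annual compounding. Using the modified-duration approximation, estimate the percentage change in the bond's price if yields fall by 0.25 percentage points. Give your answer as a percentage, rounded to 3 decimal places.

+0.697%

Periodic yield y = 0.0525. Modified duration first:
  t   CF        PV=CF/(1+0.0525)^t    t·PV
  1         7.50         7.1259         7.1259
  2         7.50         6.7704        13.5409
  3         7.50         6.4327        19.2982
  4         7.50         6.1119        24.4474
  5         7.50         5.8070        29.0349
  6     1,007.50       741.1608     4,446.9647
  Σ                    773.4087     4,540.4119
P = 773.4087; D_Mac = 5.87065 half-year periods = 2.93533 yrs; D_mod = 2.93533/(1+0.0525) = 2.78891 yrs.
ΔP/P ≈ -D_mod · Δy = -2.78891 × (-0.0025) = +0.006972 = +0.6972%.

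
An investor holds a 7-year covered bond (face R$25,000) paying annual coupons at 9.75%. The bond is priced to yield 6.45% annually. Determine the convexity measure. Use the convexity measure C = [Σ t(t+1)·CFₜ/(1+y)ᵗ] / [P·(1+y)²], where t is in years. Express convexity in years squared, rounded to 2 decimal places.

With y = 0.0645:
  t   CF        PV=CF/(1+0.0645)^t    t·PV        t(t+1)·PV
  1     2,437.50     2,289.8074     2,289.8074       4,579.6148
  2     2,437.50     2,151.0638     4,302.1276      12,906.3828
  3     2,437.50     2,020.7269     6,062.1808      24,248.7230
  4     2,437.50     1,898.2874     7,593.1495      37,965.7477
  5     2,437.50     1,783.2667     8,916.3334      53,498.0005
  6     2,437.50     1,675.2153    10,051.2918      70,359.0424
  7    27,437.50    17,714.3360   124,000.3518     992,002.8141
  Σ                 29,532.7035   163,215.2423   1,195,560.3254
P = 29,532.7035.
Convexity = Σ t(t+1)·PV / [P·(1+y)²] = 1,195,560.3254 / (29,532.7035 × 1.133160) = 35.72539.

35.73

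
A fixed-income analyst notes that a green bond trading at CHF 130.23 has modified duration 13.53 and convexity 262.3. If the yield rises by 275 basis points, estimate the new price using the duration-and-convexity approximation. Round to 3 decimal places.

CHF 94.691

Duration effect: -D_mod·Δy = -13.53 × (+0.0275) = -0.372075
Convexity effect: ½·C·(Δy)² = 0.5 × 262.3 × (0.0275)² = +0.0991821875
ΔP/P ≈ -0.372075 + 0.0991821875 = -0.2728928125
New price ≈ 130.23 × (1 - 0.2728928125) = 94.691169028125.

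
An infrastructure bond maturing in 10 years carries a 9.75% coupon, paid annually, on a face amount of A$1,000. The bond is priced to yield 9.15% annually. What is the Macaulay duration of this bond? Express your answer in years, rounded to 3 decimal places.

Periodic yield y = 0.0915. Discount each cash flow and weight by its year:
  t   CF        PV=CF/(1+0.0915)^t    t·PV
  1        97.50        89.3266        89.3266
  2        97.50        81.8384       163.6768
  3        97.50        74.9779       224.9338
  4        97.50        68.6926       274.7702
  5        97.50        62.9341       314.6704
  6        97.50        57.6583       345.9501
  7        97.50        52.8249       369.7741
  8        97.50        48.3966       387.1727
  9        97.50        44.3395       399.0557
  10    1,097.50       457.2641     4,572.6412
  Σ                  1,038.2530     7,141.9715
Price P = Σ PV = 1,038.2530.
Macaulay duration = Σ(t·PV) / P = 7,141.9715 / 1,038.2530 = 6.87884 years.

6.879 years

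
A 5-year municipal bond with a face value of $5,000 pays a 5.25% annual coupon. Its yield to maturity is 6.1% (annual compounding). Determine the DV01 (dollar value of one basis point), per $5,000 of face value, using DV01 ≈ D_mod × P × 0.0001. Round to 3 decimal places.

$2.052

Periodic yield y = 0.061.
  t   CF        PV=CF/(1+0.061)^t    t·PV
  1       262.50       247.4081       247.4081
  2       262.50       233.1839       466.3678
  3       262.50       219.7775       659.3324
  4       262.50       207.1418       828.5673
  5     5,262.50     3,913.9492    19,569.7462
  Σ                  4,821.4605    21,771.4217
P = 4,821.4605; D_Mac = 4.51552 yrs; D_mod = 4.25591 yrs.
DV01 ≈ 4.25591 × 4,821.4605 × 0.0001 = 2.051972.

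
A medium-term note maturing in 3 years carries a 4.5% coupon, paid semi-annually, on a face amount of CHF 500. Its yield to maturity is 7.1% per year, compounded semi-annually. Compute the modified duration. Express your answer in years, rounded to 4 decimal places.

Periodic yield y = 0.0355. First find Macaulay duration:
  t   CF        PV=CF/(1+0.0355)^t    t·PV
  1        11.25        10.8643        10.8643
  2        11.25        10.4919        20.9837
  3        11.25        10.1322        30.3965
  4        11.25         9.7848        39.1392
  5        11.25         9.4494        47.2468
  6       511.25       414.6987     2,488.1924
  Σ                    465.4212     2,636.8229
P = 465.4212; Macaulay duration = 2,636.8229 / 465.4212 = 5.66545 half-year periods = 2.83273 years.
Modified duration = D_Mac / (1 + y) = 2.83273 / 1.0355 = 2.73561 years.

2.7356 years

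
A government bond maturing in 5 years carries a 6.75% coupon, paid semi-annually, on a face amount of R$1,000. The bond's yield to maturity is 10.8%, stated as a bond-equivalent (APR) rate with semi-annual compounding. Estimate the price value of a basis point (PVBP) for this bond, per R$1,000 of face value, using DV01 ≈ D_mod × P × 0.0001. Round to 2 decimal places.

R$0.34

Periodic yield y = 0.054.
  t   CF        PV=CF/(1+0.054)^t    t·PV
  1        33.75        32.0209        32.0209
  2        33.75        30.3803        60.7607
  3        33.75        28.8238        86.4715
  4        33.75        27.3471       109.3884
  5        33.75        25.9460       129.7301
  6        33.75        24.6167       147.7003
  7        33.75        23.3555       163.4886
  8        33.75        22.1589       177.2715
  9        33.75        21.0237       189.2129
  10    1,033.75       610.9553     6,109.5527
  Σ                    846.6283     7,205.5976
P = 846.6283; D_Mac = 8.51093 half-year periods = 4.25547 yrs; D_mod = 4.03745 yrs.
DV01 ≈ 4.03745 × 846.6283 × 0.0001 = 0.341822.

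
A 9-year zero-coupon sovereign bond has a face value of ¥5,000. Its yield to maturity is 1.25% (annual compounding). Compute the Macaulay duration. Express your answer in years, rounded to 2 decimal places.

9.00 years

A zero-coupon bond has a single cash flow at maturity, so its Macaulay duration equals its maturity: 9 years.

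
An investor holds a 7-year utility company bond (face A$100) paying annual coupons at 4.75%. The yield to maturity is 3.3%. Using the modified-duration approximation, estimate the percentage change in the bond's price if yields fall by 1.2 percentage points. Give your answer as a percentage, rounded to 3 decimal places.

Periodic yield y = 0.033. Modified duration first:
  t   CF        PV=CF/(1+0.033)^t    t·PV
  1         4.75         4.5983         4.5983
  2         4.75         4.4514         8.9027
  3         4.75         4.3092        12.9275
  4         4.75         4.1715        16.6860
  5         4.75         4.0382        20.1912
  6         4.75         3.9092        23.4554
  7       104.75        83.4549       584.1842
  Σ                    108.9326       670.9453
P = 108.9326; D_Mac = 6.15927 yrs; D_mod = 6.15927/(1+0.033) = 5.96250 yrs.
ΔP/P ≈ -D_mod · Δy = -5.96250 × (-0.012) = +0.071550 = +7.1550%.

+7.155%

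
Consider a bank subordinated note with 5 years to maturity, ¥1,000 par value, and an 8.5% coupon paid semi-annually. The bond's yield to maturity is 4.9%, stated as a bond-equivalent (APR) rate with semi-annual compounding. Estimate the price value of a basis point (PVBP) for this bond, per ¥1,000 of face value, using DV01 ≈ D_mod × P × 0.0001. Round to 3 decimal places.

¥0.480

Periodic yield y = 0.0245.
  t   CF        PV=CF/(1+0.0245)^t    t·PV
  1        42.50        41.4837        41.4837
  2        42.50        40.4916        80.9832
  3        42.50        39.5233       118.5699
  4        42.50        38.5781       154.3125
  5        42.50        37.6556       188.2778
  6        42.50        36.7551       220.5304
  7        42.50        35.8761       251.1327
  8        42.50        35.0182       280.1452
  9        42.50        34.1807       307.6265
  10    1,042.50       818.3827     8,183.8269
  Σ                  1,157.9450     9,826.8887
P = 1,157.9450; D_Mac = 8.48649 half-year periods = 4.24325 yrs; D_mod = 4.14177 yrs.
DV01 ≈ 4.14177 × 1,157.9450 × 0.0001 = 0.479594.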